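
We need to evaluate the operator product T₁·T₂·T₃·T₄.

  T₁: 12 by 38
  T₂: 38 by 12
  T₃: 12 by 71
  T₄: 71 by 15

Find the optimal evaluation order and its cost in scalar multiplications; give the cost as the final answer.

Adjacent pairs: T₁T₂ = 12·38·12 = 5472; T₂T₃ = 38·12·71 = 32376; T₃T₄ = 12·71·15 = 12780.
Length 3: T₁..T₃: k=1: 0+32376+12·38·71=64752; k=2: 5472+0+12·12·71=15696 → min 15696 | T₂..T₄: k=2: 0+12780+38·12·15=19620; k=3: 32376+0+38·71·15=72846 → min 19620.
Length 4: T₁..T₄: k=1: 0+19620+12·38·15=26460; k=2: 5472+12780+12·12·15=20412; k=3: 15696+0+12·71·15=28476 → min 20412.
Optimal parenthesization: ((T₁·T₂)·(T₃·T₄)) with cost 20412.

20412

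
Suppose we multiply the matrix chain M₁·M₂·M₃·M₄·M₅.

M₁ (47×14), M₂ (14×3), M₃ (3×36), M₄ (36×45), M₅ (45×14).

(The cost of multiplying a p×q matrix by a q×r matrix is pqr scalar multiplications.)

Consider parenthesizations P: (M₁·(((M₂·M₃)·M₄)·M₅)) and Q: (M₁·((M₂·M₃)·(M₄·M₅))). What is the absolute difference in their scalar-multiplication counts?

Order P = (M₁·(((M₂·M₃)·M₄)·M₅)): (M₂·M₃): 14×3 by 3×36 → 14×36, cost 14·3·36 = 1512; ((M₂·M₃)·M₄): 14×36 by 36×45 → 14×45, cost 14·36·45 = 22680; cumulative 24192; (((M₂·M₃)·M₄)·M₅): 14×45 by 45×14 → 14×14, cost 14·45·14 = 8820; cumulative 33012; (M₁·(((M₂·M₃)·M₄)·M₅)): 47×14 by 14×14 → 47×14, cost 47·14·14 = 9212; cumulative 42224. Total 42224.
Order Q = (M₁·((M₂·M₃)·(M₄·M₅))): (M₂·M₃): 14×3 by 3×36 → 14×36, cost 14·3·36 = 1512; (M₄·M₅): 36×45 by 45×14 → 36×14, cost 36·45·14 = 22680; ((M₂·M₃)·(M₄·M₅)): 14×36 by 36×14 → 14×14, cost 14·36·14 = 7056; cumulative 31248; (M₁·((M₂·M₃)·(M₄·M₅))): 47×14 by 14×14 → 47×14, cost 47·14·14 = 9212; cumulative 40460. Total 40460.
Difference: |42224 − 40460| = 1764.

1764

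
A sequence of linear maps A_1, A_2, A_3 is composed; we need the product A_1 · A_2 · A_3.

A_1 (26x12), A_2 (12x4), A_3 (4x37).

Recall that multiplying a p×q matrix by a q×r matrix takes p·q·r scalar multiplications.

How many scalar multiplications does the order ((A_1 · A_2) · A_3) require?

5096

(A_1 · A_2): 26×12 by 12×4 → 26×4, cost 26·12·4 = 1248
((A_1 · A_2) · A_3): 26×4 by 4×37 → 26×37, cost 26·4·37 = 3848; cumulative 5096
Total: 5096 scalar multiplications.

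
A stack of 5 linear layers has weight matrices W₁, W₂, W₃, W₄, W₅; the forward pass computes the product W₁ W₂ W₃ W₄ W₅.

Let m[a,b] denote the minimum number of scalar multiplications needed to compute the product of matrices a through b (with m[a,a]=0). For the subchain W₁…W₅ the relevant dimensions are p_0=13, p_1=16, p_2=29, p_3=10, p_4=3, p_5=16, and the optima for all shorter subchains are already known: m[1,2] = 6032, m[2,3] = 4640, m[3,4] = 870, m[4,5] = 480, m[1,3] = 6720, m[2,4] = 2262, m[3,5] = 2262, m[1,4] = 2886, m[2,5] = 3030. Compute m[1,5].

3510

m[1,5] = min over k∈[1,4] of m[1,k]+m[k+1,5]+p_{0}·p_k·p_{5}.
k=1: 0 + 3030 + 13·16·16 = 6358; k=2: 6032 + 2262 + 13·29·16 = 14326; k=3: 6720 + 480 + 13·10·16 = 9280; k=4: 2886 + 0 + 13·3·16 = 3510.
Minimum: 3510 at k=4.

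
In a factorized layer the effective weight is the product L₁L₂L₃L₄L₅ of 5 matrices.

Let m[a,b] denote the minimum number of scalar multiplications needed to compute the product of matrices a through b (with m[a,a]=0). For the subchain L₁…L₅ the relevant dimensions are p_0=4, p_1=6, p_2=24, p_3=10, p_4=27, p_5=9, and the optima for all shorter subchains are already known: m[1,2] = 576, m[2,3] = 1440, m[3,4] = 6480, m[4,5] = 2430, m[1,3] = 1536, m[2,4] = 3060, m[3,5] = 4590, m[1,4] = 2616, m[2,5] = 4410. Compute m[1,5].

m[1,5] = min over k∈[1,4] of m[1,k]+m[k+1,5]+p_{0}·p_k·p_{5}.
k=1: 0 + 4410 + 4·6·9 = 4626; k=2: 576 + 4590 + 4·24·9 = 6030; k=3: 1536 + 2430 + 4·10·9 = 4326; k=4: 2616 + 0 + 4·27·9 = 3588.
Minimum: 3588 at k=4.

3588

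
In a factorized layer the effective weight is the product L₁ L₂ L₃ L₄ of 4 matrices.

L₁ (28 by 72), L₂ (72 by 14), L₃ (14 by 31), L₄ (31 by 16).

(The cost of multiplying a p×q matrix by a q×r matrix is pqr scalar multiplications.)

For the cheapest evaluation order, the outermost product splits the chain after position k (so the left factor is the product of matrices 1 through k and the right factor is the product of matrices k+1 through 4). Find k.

2

Adjacent pairs: L₁L₂ = 28·72·14 = 28224; L₂L₃ = 72·14·31 = 31248; L₃L₄ = 14·31·16 = 6944.
Length 3: L₁..L₃: k=1: 0+31248+28·72·31=93744; k=2: 28224+0+28·14·31=40376 → min 40376 | L₂..L₄: k=2: 0+6944+72·14·16=23072; k=3: 31248+0+72·31·16=66960 → min 23072.
Top-level splits: k=1: (L₁..L₁)·(L₂..L₄) → 0+23072+28·72·16 = 55328; k=2: (L₁..L₂)·(L₃..L₄) → 28224+6944+28·14·16 = 41440; k=3: (L₁..L₃)·(L₄..L₄) → 40376+0+28·31·16 = 54264.
Best split is after L₂, i.e. k = 2.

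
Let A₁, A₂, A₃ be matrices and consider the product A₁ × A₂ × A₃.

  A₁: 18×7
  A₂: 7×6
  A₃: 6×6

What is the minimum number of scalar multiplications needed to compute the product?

1008

Order (A₁ × (A₂ × A₃)): (A₂ × A₃): 7×6 by 6×6 → 7×6, cost 7·6·6 = 252; (A₁ × (A₂ × A₃)): 18×7 by 7×6 → 18×6, cost 18·7·6 = 756; cumulative 1008. Total 1008.
Order ((A₁ × A₂) × A₃): (A₁ × A₂): 18×7 by 7×6 → 18×6, cost 18·7·6 = 756; ((A₁ × A₂) × A₃): 18×6 by 6×6 → 18×6, cost 18·6·6 = 648; cumulative 1404. Total 1404.
Minimum: 1008.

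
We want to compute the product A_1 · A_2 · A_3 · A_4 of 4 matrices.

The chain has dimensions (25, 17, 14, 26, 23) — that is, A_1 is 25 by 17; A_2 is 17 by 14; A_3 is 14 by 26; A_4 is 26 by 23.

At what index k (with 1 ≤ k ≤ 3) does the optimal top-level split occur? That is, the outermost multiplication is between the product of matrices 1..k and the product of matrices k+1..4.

Adjacent pairs: A_1A_2 = 25·17·14 = 5950; A_2A_3 = 17·14·26 = 6188; A_3A_4 = 14·26·23 = 8372.
Length 3: A_1..A_3: k=1: 0+6188+25·17·26=17238; k=2: 5950+0+25·14·26=15050 → min 15050 | A_2..A_4: k=2: 0+8372+17·14·23=13846; k=3: 6188+0+17·26·23=16354 → min 13846.
Top-level splits: k=1: (A_1..A_1)·(A_2..A_4) → 0+13846+25·17·23 = 23621; k=2: (A_1..A_2)·(A_3..A_4) → 5950+8372+25·14·23 = 22372; k=3: (A_1..A_3)·(A_4..A_4) → 15050+0+25·26·23 = 30000.
Best split is after A_2, i.e. k = 2.

2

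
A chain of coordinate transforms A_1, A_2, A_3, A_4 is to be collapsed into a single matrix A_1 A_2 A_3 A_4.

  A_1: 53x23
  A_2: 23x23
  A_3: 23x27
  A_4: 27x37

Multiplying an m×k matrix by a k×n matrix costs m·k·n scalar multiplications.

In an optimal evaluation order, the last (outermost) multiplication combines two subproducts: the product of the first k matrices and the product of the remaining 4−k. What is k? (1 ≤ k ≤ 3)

1

Adjacent pairs: A_1A_2 = 53·23·23 = 28037; A_2A_3 = 23·23·27 = 14283; A_3A_4 = 23·27·37 = 22977.
Length 3: A_1..A_3: k=1: 0+14283+53·23·27=47196; k=2: 28037+0+53·23·27=60950 → min 47196 | A_2..A_4: k=2: 0+22977+23·23·37=42550; k=3: 14283+0+23·27·37=37260 → min 37260.
Top-level splits: k=1: (A_1..A_1)·(A_2..A_4) → 0+37260+53·23·37 = 82363; k=2: (A_1..A_2)·(A_3..A_4) → 28037+22977+53·23·37 = 96117; k=3: (A_1..A_3)·(A_4..A_4) → 47196+0+53·27·37 = 100143.
Best split is after A_1, i.e. k = 1.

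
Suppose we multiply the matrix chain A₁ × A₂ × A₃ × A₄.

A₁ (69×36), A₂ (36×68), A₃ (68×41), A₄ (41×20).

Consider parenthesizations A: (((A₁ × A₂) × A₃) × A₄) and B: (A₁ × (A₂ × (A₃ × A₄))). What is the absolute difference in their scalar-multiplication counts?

Order A = (((A₁ × A₂) × A₃) × A₄): (A₁ × A₂): 69×36 by 36×68 → 69×68, cost 69·36·68 = 168912; ((A₁ × A₂) × A₃): 69×68 by 68×41 → 69×41, cost 69·68·41 = 192372; cumulative 361284; (((A₁ × A₂) × A₃) × A₄): 69×41 by 41×20 → 69×20, cost 69·41·20 = 56580; cumulative 417864. Total 417864.
Order B = (A₁ × (A₂ × (A₃ × A₄))): (A₃ × A₄): 68×41 by 41×20 → 68×20, cost 68·41·20 = 55760; (A₂ × (A₃ × A₄)): 36×68 by 68×20 → 36×20, cost 36·68·20 = 48960; cumulative 104720; (A₁ × (A₂ × (A₃ × A₄))): 69×36 by 36×20 → 69×20, cost 69·36·20 = 49680; cumulative 154400. Total 154400.
Difference: |417864 − 154400| = 263464.

263464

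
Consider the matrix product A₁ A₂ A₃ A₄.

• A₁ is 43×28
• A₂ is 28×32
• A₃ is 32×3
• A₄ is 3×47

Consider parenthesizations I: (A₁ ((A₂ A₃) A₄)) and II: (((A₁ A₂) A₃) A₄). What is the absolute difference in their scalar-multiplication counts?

14505

Order I = (A₁ ((A₂ A₃) A₄)): (A₂ A₃): 28×32 by 32×3 → 28×3, cost 28·32·3 = 2688; ((A₂ A₃) A₄): 28×3 by 3×47 → 28×47, cost 28·3·47 = 3948; cumulative 6636; (A₁ ((A₂ A₃) A₄)): 43×28 by 28×47 → 43×47, cost 43·28·47 = 56588; cumulative 63224. Total 63224.
Order II = (((A₁ A₂) A₃) A₄): (A₁ A₂): 43×28 by 28×32 → 43×32, cost 43·28·32 = 38528; ((A₁ A₂) A₃): 43×32 by 32×3 → 43×3, cost 43·32·3 = 4128; cumulative 42656; (((A₁ A₂) A₃) A₄): 43×3 by 3×47 → 43×47, cost 43·3·47 = 6063; cumulative 48719. Total 48719.
Difference: |63224 − 48719| = 14505.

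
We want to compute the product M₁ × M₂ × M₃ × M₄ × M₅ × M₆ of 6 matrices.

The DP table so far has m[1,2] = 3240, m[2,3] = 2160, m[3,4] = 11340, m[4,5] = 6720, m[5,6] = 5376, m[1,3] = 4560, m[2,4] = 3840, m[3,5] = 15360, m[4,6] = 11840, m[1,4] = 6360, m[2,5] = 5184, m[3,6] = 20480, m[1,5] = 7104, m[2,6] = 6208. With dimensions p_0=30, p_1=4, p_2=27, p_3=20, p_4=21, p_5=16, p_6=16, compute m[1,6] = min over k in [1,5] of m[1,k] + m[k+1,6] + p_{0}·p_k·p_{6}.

m[1,6] = min over k∈[1,5] of m[1,k]+m[k+1,6]+p_{0}·p_k·p_{6}.
k=1: 0 + 6208 + 30·4·16 = 8128; k=2: 3240 + 20480 + 30·27·16 = 36680; k=3: 4560 + 11840 + 30·20·16 = 26000; k=4: 6360 + 5376 + 30·21·16 = 21816; k=5: 7104 + 0 + 30·16·16 = 14784.
Minimum: 8128 at k=1.

8128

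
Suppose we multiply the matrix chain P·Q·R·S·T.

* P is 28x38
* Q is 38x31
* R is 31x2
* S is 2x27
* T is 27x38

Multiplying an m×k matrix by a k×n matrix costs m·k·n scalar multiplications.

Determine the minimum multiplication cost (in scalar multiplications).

8664

Adjacent pairs: PQ = 28·38·31 = 32984; QR = 38·31·2 = 2356; RS = 31·2·27 = 1674; ST = 2·27·38 = 2052.
Length 3: P..R: k=1: 0+2356+28·38·2=4484; k=2: 32984+0+28·31·2=34720 → min 4484 | Q..S: k=2: 0+1674+38·31·27=33480; k=3: 2356+0+38·2·27=4408 → min 4408 | R..T: k=3: 0+2052+31·2·38=4408; k=4: 1674+0+31·27·38=33480 → min 4408.
Length 4: P..S: k=1: 0+4408+28·38·27=33136; k=2: 32984+1674+28·31·27=58094; k=3: 4484+0+28·2·27=5996 → min 5996 | Q..T: k=2: 0+4408+38·31·38=49172; k=3: 2356+2052+38·2·38=7296; k=4: 4408+0+38·27·38=43396 → min 7296.
Length 5: P..T: k=1: 0+7296+28·38·38=47728; k=2: 32984+4408+28·31·38=70376; k=3: 4484+2052+28·2·38=8664; k=4: 5996+0+28·27·38=34724 → min 8664.
Optimal order: ((P·(Q·R))·(S·T)) with cost 8664.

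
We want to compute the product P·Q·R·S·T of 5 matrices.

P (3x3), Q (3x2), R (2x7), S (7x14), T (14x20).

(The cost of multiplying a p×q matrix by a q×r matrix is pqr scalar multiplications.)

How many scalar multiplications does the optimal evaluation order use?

894

Adjacent pairs: PQ = 3·3·2 = 18; QR = 3·2·7 = 42; RS = 2·7·14 = 196; ST = 7·14·20 = 1960.
Length 3: P..R: k=1: 0+42+3·3·7=105; k=2: 18+0+3·2·7=60 → min 60 | Q..S: k=2: 0+196+3·2·14=280; k=3: 42+0+3·7·14=336 → min 280 | R..T: k=3: 0+1960+2·7·20=2240; k=4: 196+0+2·14·20=756 → min 756.
Length 4: P..S: k=1: 0+280+3·3·14=406; k=2: 18+196+3·2·14=298; k=3: 60+0+3·7·14=354 → min 298 | Q..T: k=2: 0+756+3·2·20=876; k=3: 42+1960+3·7·20=2422; k=4: 280+0+3·14·20=1120 → min 876.
Length 5: P..T: k=1: 0+876+3·3·20=1056; k=2: 18+756+3·2·20=894; k=3: 60+1960+3·7·20=2440; k=4: 298+0+3·14·20=1138 → min 894.
Optimal order: ((P·Q)·((R·S)·T)) with cost 894.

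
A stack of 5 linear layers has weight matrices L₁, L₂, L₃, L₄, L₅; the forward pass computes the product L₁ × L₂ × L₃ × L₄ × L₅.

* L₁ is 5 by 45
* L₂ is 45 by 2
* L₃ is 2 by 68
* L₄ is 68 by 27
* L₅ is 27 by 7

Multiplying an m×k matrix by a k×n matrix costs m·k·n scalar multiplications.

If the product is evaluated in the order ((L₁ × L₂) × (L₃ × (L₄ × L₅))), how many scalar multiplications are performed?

(L₁ × L₂): 5×45 by 45×2 → 5×2, cost 5·45·2 = 450
(L₄ × L₅): 68×27 by 27×7 → 68×7, cost 68·27·7 = 12852
(L₃ × (L₄ × L₅)): 2×68 by 68×7 → 2×7, cost 2·68·7 = 952; cumulative 13804
((L₁ × L₂) × (L₃ × (L₄ × L₅))): 5×2 by 2×7 → 5×7, cost 5·2·7 = 70; cumulative 14324
Total: 14324 scalar multiplications.

14324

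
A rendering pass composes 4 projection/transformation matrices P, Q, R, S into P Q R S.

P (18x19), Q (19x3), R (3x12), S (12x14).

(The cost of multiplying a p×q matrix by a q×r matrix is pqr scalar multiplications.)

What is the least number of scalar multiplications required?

Adjacent pairs: PQ = 18·19·3 = 1026; QR = 19·3·12 = 684; RS = 3·12·14 = 504.
Length 3: P..R: k=1: 0+684+18·19·12=4788; k=2: 1026+0+18·3·12=1674 → min 1674 | Q..S: k=2: 0+504+19·3·14=1302; k=3: 684+0+19·12·14=3876 → min 1302.
Length 4: P..S: k=1: 0+1302+18·19·14=6090; k=2: 1026+504+18·3·14=2286; k=3: 1674+0+18·12·14=4698 → min 2286.
Optimal order: ((P Q) (R S)) with cost 2286.

2286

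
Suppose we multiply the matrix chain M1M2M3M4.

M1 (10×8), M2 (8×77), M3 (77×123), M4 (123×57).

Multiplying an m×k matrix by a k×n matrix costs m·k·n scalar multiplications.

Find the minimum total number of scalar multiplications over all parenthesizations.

Adjacent pairs: M1M2 = 10·8·77 = 6160; M2M3 = 8·77·123 = 75768; M3M4 = 77·123·57 = 539847.
Length 3: M1..M3: k=1: 0+75768+10·8·123=85608; k=2: 6160+0+10·77·123=100870 → min 85608 | M2..M4: k=2: 0+539847+8·77·57=574959; k=3: 75768+0+8·123·57=131856 → min 131856.
Length 4: M1..M4: k=1: 0+131856+10·8·57=136416; k=2: 6160+539847+10·77·57=589897; k=3: 85608+0+10·123·57=155718 → min 136416.
Optimal order: (M1((M2M3)M4)) with cost 136416.

136416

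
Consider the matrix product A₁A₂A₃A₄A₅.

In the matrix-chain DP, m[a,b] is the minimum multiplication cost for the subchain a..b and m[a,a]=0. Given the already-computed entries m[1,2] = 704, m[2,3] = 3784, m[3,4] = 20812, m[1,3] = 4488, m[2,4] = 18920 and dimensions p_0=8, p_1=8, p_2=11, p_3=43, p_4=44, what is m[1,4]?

m[1,4] = min over k∈[1,3] of m[1,k]+m[k+1,4]+p_{0}·p_k·p_{4}.
k=1: 0 + 18920 + 8·8·44 = 21736; k=2: 704 + 20812 + 8·11·44 = 25388; k=3: 4488 + 0 + 8·43·44 = 19624.
Minimum: 19624 at k=3.

19624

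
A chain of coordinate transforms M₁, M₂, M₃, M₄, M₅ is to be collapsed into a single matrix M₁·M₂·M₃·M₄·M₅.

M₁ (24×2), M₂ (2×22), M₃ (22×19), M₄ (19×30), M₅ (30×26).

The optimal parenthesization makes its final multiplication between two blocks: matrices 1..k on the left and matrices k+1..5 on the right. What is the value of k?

Adjacent pairs: M₁M₂ = 24·2·22 = 1056; M₂M₃ = 2·22·19 = 836; M₃M₄ = 22·19·30 = 12540; M₄M₅ = 19·30·26 = 14820.
Length 3: M₁..M₃: k=1: 0+836+24·2·19=1748; k=2: 1056+0+24·22·19=11088 → min 1748 | M₂..M₄: k=2: 0+12540+2·22·30=13860; k=3: 836+0+2·19·30=1976 → min 1976 | M₃..M₅: k=3: 0+14820+22·19·26=25688; k=4: 12540+0+22·30·26=29700 → min 25688.
Length 4: M₁..M₄: k=1: 0+1976+24·2·30=3416; k=2: 1056+12540+24·22·30=29436; k=3: 1748+0+24·19·30=15428 → min 3416 | M₂..M₅: k=2: 0+25688+2·22·26=26832; k=3: 836+14820+2·19·26=16644; k=4: 1976+0+2·30·26=3536 → min 3536.
Top-level splits: k=1: (M₁..M₁)·(M₂..M₅) → 0+3536+24·2·26 = 4784; k=2: (M₁..M₂)·(M₃..M₅) → 1056+25688+24·22·26 = 40472; k=3: (M₁..M₃)·(M₄..M₅) → 1748+14820+24·19·26 = 28424; k=4: (M₁..M₄)·(M₅..M₅) → 3416+0+24·30·26 = 22136.
Best split is after M₁, i.e. k = 1.

1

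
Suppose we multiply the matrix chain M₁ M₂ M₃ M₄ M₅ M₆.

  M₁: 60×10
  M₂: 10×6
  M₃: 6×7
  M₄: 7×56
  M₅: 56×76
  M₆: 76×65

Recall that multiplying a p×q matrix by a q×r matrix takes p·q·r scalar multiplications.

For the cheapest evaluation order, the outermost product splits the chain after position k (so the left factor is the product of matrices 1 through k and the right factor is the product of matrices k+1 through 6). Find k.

Adjacent pairs: M₁M₂ = 60·10·6 = 3600; M₂M₃ = 10·6·7 = 420; M₃M₄ = 6·7·56 = 2352; M₄M₅ = 7·56·76 = 29792; M₅M₆ = 56·76·65 = 276640.
Length 3: M₁..M₃: k=1: 0+420+60·10·7=4620; k=2: 3600+0+60·6·7=6120 → min 4620 | M₂..M₄: k=2: 0+2352+10·6·56=5712; k=3: 420+0+10·7·56=4340 → min 4340 | M₃..M₅: k=3: 0+29792+6·7·76=32984; k=4: 2352+0+6·56·76=27888 → min 27888 | M₄..M₆: k=4: 0+276640+7·56·65=302120; k=5: 29792+0+7·76·65=64372 → min 64372.
Length 4: M₁..M₄: k=1: 0+4340+60·10·56=37940; k=2: 3600+2352+60·6·56=26112; k=3: 4620+0+60·7·56=28140 → min 26112 | M₂..M₅: k=2: 0+27888+10·6·76=32448; k=3: 420+29792+10·7·76=35532; k=4: 4340+0+10·56·76=46900 → min 32448 | M₃..M₆: k=3: 0+64372+6·7·65=67102; k=4: 2352+276640+6·56·65=300832; k=5: 27888+0+6·76·65=57528 → min 57528.
Length 5: M₁..M₅: k=1: 0+32448+60·10·76=78048; k=2: 3600+27888+60·6·76=58848; k=3: 4620+29792+60·7·76=66332; k=4: 26112+0+60·56·76=281472 → min 58848 | M₂..M₆: k=2: 0+57528+10·6·65=61428; k=3: 420+64372+10·7·65=69342; k=4: 4340+276640+10·56·65=317380; k=5: 32448+0+10·76·65=81848 → min 61428.
Top-level splits: k=1: (M₁..M₁)·(M₂..M₆) → 0+61428+60·10·65 = 100428; k=2: (M₁..M₂)·(M₃..M₆) → 3600+57528+60·6·65 = 84528; k=3: (M₁..M₃)·(M₄..M₆) → 4620+64372+60·7·65 = 96292; k=4: (M₁..M₄)·(M₅..M₆) → 26112+276640+60·56·65 = 521152; k=5: (M₁..M₅)·(M₆..M₆) → 58848+0+60·76·65 = 355248.
Best split is after M₂, i.e. k = 2.

2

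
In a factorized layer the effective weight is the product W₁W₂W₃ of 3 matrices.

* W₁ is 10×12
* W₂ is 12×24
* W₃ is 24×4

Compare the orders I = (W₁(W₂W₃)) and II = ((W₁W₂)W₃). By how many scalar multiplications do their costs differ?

2208

Order I = (W₁(W₂W₃)): (W₂W₃): 12×24 by 24×4 → 12×4, cost 12·24·4 = 1152; (W₁(W₂W₃)): 10×12 by 12×4 → 10×4, cost 10·12·4 = 480; cumulative 1632. Total 1632.
Order II = ((W₁W₂)W₃): (W₁W₂): 10×12 by 12×24 → 10×24, cost 10·12·24 = 2880; ((W₁W₂)W₃): 10×24 by 24×4 → 10×4, cost 10·24·4 = 960; cumulative 3840. Total 3840.
Difference: |1632 − 3840| = 2208.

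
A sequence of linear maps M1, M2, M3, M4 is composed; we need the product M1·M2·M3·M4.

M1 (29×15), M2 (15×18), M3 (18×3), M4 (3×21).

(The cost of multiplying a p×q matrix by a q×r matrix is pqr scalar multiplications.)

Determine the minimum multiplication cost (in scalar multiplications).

Adjacent pairs: M1M2 = 29·15·18 = 7830; M2M3 = 15·18·3 = 810; M3M4 = 18·3·21 = 1134.
Length 3: M1..M3: k=1: 0+810+29·15·3=2115; k=2: 7830+0+29·18·3=9396 → min 2115 | M2..M4: k=2: 0+1134+15·18·21=6804; k=3: 810+0+15·3·21=1755 → min 1755.
Length 4: M1..M4: k=1: 0+1755+29·15·21=10890; k=2: 7830+1134+29·18·21=19926; k=3: 2115+0+29·3·21=3942 → min 3942.
Optimal order: ((M1·(M2·M3))·M4) with cost 3942.

3942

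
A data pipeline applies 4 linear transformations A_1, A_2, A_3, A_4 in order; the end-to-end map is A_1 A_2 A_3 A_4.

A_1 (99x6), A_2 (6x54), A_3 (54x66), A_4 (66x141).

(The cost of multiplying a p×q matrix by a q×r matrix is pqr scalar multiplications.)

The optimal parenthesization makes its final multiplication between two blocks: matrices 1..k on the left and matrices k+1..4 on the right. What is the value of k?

1

Adjacent pairs: A_1A_2 = 99·6·54 = 32076; A_2A_3 = 6·54·66 = 21384; A_3A_4 = 54·66·141 = 502524.
Length 3: A_1..A_3: k=1: 0+21384+99·6·66=60588; k=2: 32076+0+99·54·66=384912 → min 60588 | A_2..A_4: k=2: 0+502524+6·54·141=548208; k=3: 21384+0+6·66·141=77220 → min 77220.
Top-level splits: k=1: (A_1..A_1)·(A_2..A_4) → 0+77220+99·6·141 = 160974; k=2: (A_1..A_2)·(A_3..A_4) → 32076+502524+99·54·141 = 1288386; k=3: (A_1..A_3)·(A_4..A_4) → 60588+0+99·66·141 = 981882.
Best split is after A_1, i.e. k = 1.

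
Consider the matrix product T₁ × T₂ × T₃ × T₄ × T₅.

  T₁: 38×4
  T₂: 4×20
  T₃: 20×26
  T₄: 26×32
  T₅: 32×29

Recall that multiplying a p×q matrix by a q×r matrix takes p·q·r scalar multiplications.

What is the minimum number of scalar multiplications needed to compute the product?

Adjacent pairs: T₁T₂ = 38·4·20 = 3040; T₂T₃ = 4·20·26 = 2080; T₃T₄ = 20·26·32 = 16640; T₄T₅ = 26·32·29 = 24128.
Length 3: T₁..T₃: k=1: 0+2080+38·4·26=6032; k=2: 3040+0+38·20·26=22800 → min 6032 | T₂..T₄: k=2: 0+16640+4·20·32=19200; k=3: 2080+0+4·26·32=5408 → min 5408 | T₃..T₅: k=3: 0+24128+20·26·29=39208; k=4: 16640+0+20·32·29=35200 → min 35200.
Length 4: T₁..T₄: k=1: 0+5408+38·4·32=10272; k=2: 3040+16640+38·20·32=44000; k=3: 6032+0+38·26·32=37648 → min 10272 | T₂..T₅: k=2: 0+35200+4·20·29=37520; k=3: 2080+24128+4·26·29=29224; k=4: 5408+0+4·32·29=9120 → min 9120.
Length 5: T₁..T₅: k=1: 0+9120+38·4·29=13528; k=2: 3040+35200+38·20·29=60280; k=3: 6032+24128+38·26·29=58812; k=4: 10272+0+38·32·29=45536 → min 13528.
Optimal order: (T₁ × (((T₂ × T₃) × T₄) × T₅)) with cost 13528.

13528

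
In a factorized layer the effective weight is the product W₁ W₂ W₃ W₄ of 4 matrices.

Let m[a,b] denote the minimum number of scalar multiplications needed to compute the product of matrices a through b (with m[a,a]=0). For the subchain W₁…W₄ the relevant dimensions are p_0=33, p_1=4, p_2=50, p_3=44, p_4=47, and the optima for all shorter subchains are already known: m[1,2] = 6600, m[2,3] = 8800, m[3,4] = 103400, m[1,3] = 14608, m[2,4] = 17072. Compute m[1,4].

m[1,4] = min over k∈[1,3] of m[1,k]+m[k+1,4]+p_{0}·p_k·p_{4}.
k=1: 0 + 17072 + 33·4·47 = 23276; k=2: 6600 + 103400 + 33·50·47 = 187550; k=3: 14608 + 0 + 33·44·47 = 82852.
Minimum: 23276 at k=1.

23276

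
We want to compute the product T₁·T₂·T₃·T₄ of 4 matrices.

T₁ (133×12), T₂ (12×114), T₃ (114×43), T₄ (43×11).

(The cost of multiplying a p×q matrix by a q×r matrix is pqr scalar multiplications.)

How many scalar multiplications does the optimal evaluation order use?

Adjacent pairs: T₁T₂ = 133·12·114 = 181944; T₂T₃ = 12·114·43 = 58824; T₃T₄ = 114·43·11 = 53922.
Length 3: T₁..T₃: k=1: 0+58824+133·12·43=127452; k=2: 181944+0+133·114·43=833910 → min 127452 | T₂..T₄: k=2: 0+53922+12·114·11=68970; k=3: 58824+0+12·43·11=64500 → min 64500.
Length 4: T₁..T₄: k=1: 0+64500+133·12·11=82056; k=2: 181944+53922+133·114·11=402648; k=3: 127452+0+133·43·11=190361 → min 82056.
Optimal order: (T₁·((T₂·T₃)·T₄)) with cost 82056.

82056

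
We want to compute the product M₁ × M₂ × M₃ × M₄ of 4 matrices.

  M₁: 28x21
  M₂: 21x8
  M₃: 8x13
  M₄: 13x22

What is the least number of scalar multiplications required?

Adjacent pairs: M₁M₂ = 28·21·8 = 4704; M₂M₃ = 21·8·13 = 2184; M₃M₄ = 8·13·22 = 2288.
Length 3: M₁..M₃: k=1: 0+2184+28·21·13=9828; k=2: 4704+0+28·8·13=7616 → min 7616 | M₂..M₄: k=2: 0+2288+21·8·22=5984; k=3: 2184+0+21·13·22=8190 → min 5984.
Length 4: M₁..M₄: k=1: 0+5984+28·21·22=18920; k=2: 4704+2288+28·8·22=11920; k=3: 7616+0+28·13·22=15624 → min 11920.
Optimal order: ((M₁ × M₂) × (M₃ × M₄)) with cost 11920.

11920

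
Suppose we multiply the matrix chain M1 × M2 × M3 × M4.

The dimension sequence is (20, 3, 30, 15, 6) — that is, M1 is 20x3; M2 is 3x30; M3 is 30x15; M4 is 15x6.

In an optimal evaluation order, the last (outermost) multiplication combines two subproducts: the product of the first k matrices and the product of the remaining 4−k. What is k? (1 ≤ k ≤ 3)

1

Adjacent pairs: M1M2 = 20·3·30 = 1800; M2M3 = 3·30·15 = 1350; M3M4 = 30·15·6 = 2700.
Length 3: M1..M3: k=1: 0+1350+20·3·15=2250; k=2: 1800+0+20·30·15=10800 → min 2250 | M2..M4: k=2: 0+2700+3·30·6=3240; k=3: 1350+0+3·15·6=1620 → min 1620.
Top-level splits: k=1: (M1..M1)·(M2..M4) → 0+1620+20·3·6 = 1980; k=2: (M1..M2)·(M3..M4) → 1800+2700+20·30·6 = 8100; k=3: (M1..M3)·(M4..M4) → 2250+0+20·15·6 = 4050.
Best split is after M1, i.e. k = 1.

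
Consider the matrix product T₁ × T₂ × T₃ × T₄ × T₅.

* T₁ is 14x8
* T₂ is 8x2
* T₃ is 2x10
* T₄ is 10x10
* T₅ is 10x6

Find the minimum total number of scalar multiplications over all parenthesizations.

712

Adjacent pairs: T₁T₂ = 14·8·2 = 224; T₂T₃ = 8·2·10 = 160; T₃T₄ = 2·10·10 = 200; T₄T₅ = 10·10·6 = 600.
Length 3: T₁..T₃: k=1: 0+160+14·8·10=1280; k=2: 224+0+14·2·10=504 → min 504 | T₂..T₄: k=2: 0+200+8·2·10=360; k=3: 160+0+8·10·10=960 → min 360 | T₃..T₅: k=3: 0+600+2·10·6=720; k=4: 200+0+2·10·6=320 → min 320.
Length 4: T₁..T₄: k=1: 0+360+14·8·10=1480; k=2: 224+200+14·2·10=704; k=3: 504+0+14·10·10=1904 → min 704 | T₂..T₅: k=2: 0+320+8·2·6=416; k=3: 160+600+8·10·6=1240; k=4: 360+0+8·10·6=840 → min 416.
Length 5: T₁..T₅: k=1: 0+416+14·8·6=1088; k=2: 224+320+14·2·6=712; k=3: 504+600+14·10·6=1944; k=4: 704+0+14·10·6=1544 → min 712.
Optimal order: ((T₁ × T₂) × ((T₃ × T₄) × T₅)) with cost 712.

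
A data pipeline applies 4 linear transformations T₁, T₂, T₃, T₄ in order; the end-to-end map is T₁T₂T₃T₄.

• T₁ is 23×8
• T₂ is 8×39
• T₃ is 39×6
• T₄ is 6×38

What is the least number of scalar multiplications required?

Adjacent pairs: T₁T₂ = 23·8·39 = 7176; T₂T₃ = 8·39·6 = 1872; T₃T₄ = 39·6·38 = 8892.
Length 3: T₁..T₃: k=1: 0+1872+23·8·6=2976; k=2: 7176+0+23·39·6=12558 → min 2976 | T₂..T₄: k=2: 0+8892+8·39·38=20748; k=3: 1872+0+8·6·38=3696 → min 3696.
Length 4: T₁..T₄: k=1: 0+3696+23·8·38=10688; k=2: 7176+8892+23·39·38=50154; k=3: 2976+0+23·6·38=8220 → min 8220.
Optimal order: ((T₁(T₂T₃))T₄) with cost 8220.

8220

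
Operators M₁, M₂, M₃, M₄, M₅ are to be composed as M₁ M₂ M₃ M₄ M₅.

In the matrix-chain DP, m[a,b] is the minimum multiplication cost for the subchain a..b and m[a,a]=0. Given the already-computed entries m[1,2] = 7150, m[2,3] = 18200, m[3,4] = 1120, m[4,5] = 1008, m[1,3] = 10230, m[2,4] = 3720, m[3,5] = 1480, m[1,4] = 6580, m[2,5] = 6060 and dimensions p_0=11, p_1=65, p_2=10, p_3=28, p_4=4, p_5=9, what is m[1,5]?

m[1,5] = min over k∈[1,4] of m[1,k]+m[k+1,5]+p_{0}·p_k·p_{5}.
k=1: 0 + 6060 + 11·65·9 = 12495; k=2: 7150 + 1480 + 11·10·9 = 9620; k=3: 10230 + 1008 + 11·28·9 = 14010; k=4: 6580 + 0 + 11·4·9 = 6976.
Minimum: 6976 at k=4.

6976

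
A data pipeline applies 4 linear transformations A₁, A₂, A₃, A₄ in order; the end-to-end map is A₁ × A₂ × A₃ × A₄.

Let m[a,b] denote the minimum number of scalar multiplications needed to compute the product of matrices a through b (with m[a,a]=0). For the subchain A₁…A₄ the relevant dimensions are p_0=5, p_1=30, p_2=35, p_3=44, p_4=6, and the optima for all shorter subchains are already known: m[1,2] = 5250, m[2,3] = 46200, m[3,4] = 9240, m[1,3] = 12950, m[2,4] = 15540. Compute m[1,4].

14270

m[1,4] = min over k∈[1,3] of m[1,k]+m[k+1,4]+p_{0}·p_k·p_{4}.
k=1: 0 + 15540 + 5·30·6 = 16440; k=2: 5250 + 9240 + 5·35·6 = 15540; k=3: 12950 + 0 + 5·44·6 = 14270.
Minimum: 14270 at k=3.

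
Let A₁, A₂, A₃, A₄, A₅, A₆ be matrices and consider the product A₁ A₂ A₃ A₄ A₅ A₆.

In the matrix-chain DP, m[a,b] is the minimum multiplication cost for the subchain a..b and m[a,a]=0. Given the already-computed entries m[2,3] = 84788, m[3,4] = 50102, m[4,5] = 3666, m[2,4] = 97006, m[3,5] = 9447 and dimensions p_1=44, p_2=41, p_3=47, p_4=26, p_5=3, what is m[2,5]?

m[2,5] = min over k∈[2,4] of m[2,k]+m[k+1,5]+p_{1}·p_k·p_{5}.
k=2: 0 + 9447 + 44·41·3 = 14859; k=3: 84788 + 3666 + 44·47·3 = 94658; k=4: 97006 + 0 + 44·26·3 = 100438.
Minimum: 14859 at k=2.

14859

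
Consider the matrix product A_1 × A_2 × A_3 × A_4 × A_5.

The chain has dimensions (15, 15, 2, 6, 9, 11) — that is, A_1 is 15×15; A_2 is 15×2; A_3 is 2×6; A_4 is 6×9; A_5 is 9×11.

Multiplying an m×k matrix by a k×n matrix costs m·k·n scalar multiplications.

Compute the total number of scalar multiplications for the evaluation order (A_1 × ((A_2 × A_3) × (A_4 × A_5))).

4239

(A_2 × A_3): 15×2 by 2×6 → 15×6, cost 15·2·6 = 180
(A_4 × A_5): 6×9 by 9×11 → 6×11, cost 6·9·11 = 594
((A_2 × A_3) × (A_4 × A_5)): 15×6 by 6×11 → 15×11, cost 15·6·11 = 990; cumulative 1764
(A_1 × ((A_2 × A_3) × (A_4 × A_5))): 15×15 by 15×11 → 15×11, cost 15·15·11 = 2475; cumulative 4239
Total: 4239 scalar multiplications.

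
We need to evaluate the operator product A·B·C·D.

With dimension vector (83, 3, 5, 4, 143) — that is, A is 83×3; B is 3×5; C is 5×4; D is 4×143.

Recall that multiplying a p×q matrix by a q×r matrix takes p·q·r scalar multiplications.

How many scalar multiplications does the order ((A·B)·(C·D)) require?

63450

(A·B): 83×3 by 3×5 → 83×5, cost 83·3·5 = 1245
(C·D): 5×4 by 4×143 → 5×143, cost 5·4·143 = 2860
((A·B)·(C·D)): 83×5 by 5×143 → 83×143, cost 83·5·143 = 59345; cumulative 63450
Total: 63450 scalar multiplications.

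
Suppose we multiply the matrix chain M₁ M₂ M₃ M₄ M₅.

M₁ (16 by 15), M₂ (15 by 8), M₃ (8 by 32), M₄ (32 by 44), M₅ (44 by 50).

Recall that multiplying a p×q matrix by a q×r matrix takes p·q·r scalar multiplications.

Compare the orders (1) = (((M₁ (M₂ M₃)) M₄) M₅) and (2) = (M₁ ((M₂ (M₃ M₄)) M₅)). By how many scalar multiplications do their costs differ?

Order (1) = (((M₁ (M₂ M₃)) M₄) M₅): (M₂ M₃): 15×8 by 8×32 → 15×32, cost 15·8·32 = 3840; (M₁ (M₂ M₃)): 16×15 by 15×32 → 16×32, cost 16·15·32 = 7680; cumulative 11520; ((M₁ (M₂ M₃)) M₄): 16×32 by 32×44 → 16×44, cost 16·32·44 = 22528; cumulative 34048; (((M₁ (M₂ M₃)) M₄) M₅): 16×44 by 44×50 → 16×50, cost 16·44·50 = 35200; cumulative 69248. Total 69248.
Order (2) = (M₁ ((M₂ (M₃ M₄)) M₅)): (M₃ M₄): 8×32 by 32×44 → 8×44, cost 8·32·44 = 11264; (M₂ (M₃ M₄)): 15×8 by 8×44 → 15×44, cost 15·8·44 = 5280; cumulative 16544; ((M₂ (M₃ M₄)) M₅): 15×44 by 44×50 → 15×50, cost 15·44·50 = 33000; cumulative 49544; (M₁ ((M₂ (M₃ M₄)) M₅)): 16×15 by 15×50 → 16×50, cost 16·15·50 = 12000; cumulative 61544. Total 61544.
Difference: |69248 − 61544| = 7704.

7704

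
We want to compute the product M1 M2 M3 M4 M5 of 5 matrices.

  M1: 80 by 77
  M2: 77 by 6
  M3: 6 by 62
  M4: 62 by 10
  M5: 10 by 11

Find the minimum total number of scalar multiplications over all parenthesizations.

Adjacent pairs: M1M2 = 80·77·6 = 36960; M2M3 = 77·6·62 = 28644; M3M4 = 6·62·10 = 3720; M4M5 = 62·10·11 = 6820.
Length 3: M1..M3: k=1: 0+28644+80·77·62=410564; k=2: 36960+0+80·6·62=66720 → min 66720 | M2..M4: k=2: 0+3720+77·6·10=8340; k=3: 28644+0+77·62·10=76384 → min 8340 | M3..M5: k=3: 0+6820+6·62·11=10912; k=4: 3720+0+6·10·11=4380 → min 4380.
Length 4: M1..M4: k=1: 0+8340+80·77·10=69940; k=2: 36960+3720+80·6·10=45480; k=3: 66720+0+80·62·10=116320 → min 45480 | M2..M5: k=2: 0+4380+77·6·11=9462; k=3: 28644+6820+77·62·11=87978; k=4: 8340+0+77·10·11=16810 → min 9462.
Length 5: M1..M5: k=1: 0+9462+80·77·11=77222; k=2: 36960+4380+80·6·11=46620; k=3: 66720+6820+80·62·11=128100; k=4: 45480+0+80·10·11=54280 → min 46620.
Optimal order: ((M1 M2) ((M3 M4) M5)) with cost 46620.

46620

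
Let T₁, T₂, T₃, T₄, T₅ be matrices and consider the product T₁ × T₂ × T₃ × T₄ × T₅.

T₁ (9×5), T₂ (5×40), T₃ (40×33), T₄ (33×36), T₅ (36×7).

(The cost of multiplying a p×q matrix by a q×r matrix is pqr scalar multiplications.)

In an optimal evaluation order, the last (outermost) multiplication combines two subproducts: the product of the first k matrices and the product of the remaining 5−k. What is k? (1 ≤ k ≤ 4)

Adjacent pairs: T₁T₂ = 9·5·40 = 1800; T₂T₃ = 5·40·33 = 6600; T₃T₄ = 40·33·36 = 47520; T₄T₅ = 33·36·7 = 8316.
Length 3: T₁..T₃: k=1: 0+6600+9·5·33=8085; k=2: 1800+0+9·40·33=13680 → min 8085 | T₂..T₄: k=2: 0+47520+5·40·36=54720; k=3: 6600+0+5·33·36=12540 → min 12540 | T₃..T₅: k=3: 0+8316+40·33·7=17556; k=4: 47520+0+40·36·7=57600 → min 17556.
Length 4: T₁..T₄: k=1: 0+12540+9·5·36=14160; k=2: 1800+47520+9·40·36=62280; k=3: 8085+0+9·33·36=18777 → min 14160 | T₂..T₅: k=2: 0+17556+5·40·7=18956; k=3: 6600+8316+5·33·7=16071; k=4: 12540+0+5·36·7=13800 → min 13800.
Top-level splits: k=1: (T₁..T₁)·(T₂..T₅) → 0+13800+9·5·7 = 14115; k=2: (T₁..T₂)·(T₃..T₅) → 1800+17556+9·40·7 = 21876; k=3: (T₁..T₃)·(T₄..T₅) → 8085+8316+9·33·7 = 18480; k=4: (T₁..T₄)·(T₅..T₅) → 14160+0+9·36·7 = 16428.
Best split is after T₁, i.e. k = 1.

1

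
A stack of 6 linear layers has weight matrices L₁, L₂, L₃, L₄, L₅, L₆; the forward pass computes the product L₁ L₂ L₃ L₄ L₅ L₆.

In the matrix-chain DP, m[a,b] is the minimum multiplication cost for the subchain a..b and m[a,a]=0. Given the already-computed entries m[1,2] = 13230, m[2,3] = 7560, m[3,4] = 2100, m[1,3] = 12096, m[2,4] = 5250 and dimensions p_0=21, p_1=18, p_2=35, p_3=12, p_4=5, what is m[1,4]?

m[1,4] = min over k∈[1,3] of m[1,k]+m[k+1,4]+p_{0}·p_k·p_{4}.
k=1: 0 + 5250 + 21·18·5 = 7140; k=2: 13230 + 2100 + 21·35·5 = 19005; k=3: 12096 + 0 + 21·12·5 = 13356.
Minimum: 7140 at k=1.

7140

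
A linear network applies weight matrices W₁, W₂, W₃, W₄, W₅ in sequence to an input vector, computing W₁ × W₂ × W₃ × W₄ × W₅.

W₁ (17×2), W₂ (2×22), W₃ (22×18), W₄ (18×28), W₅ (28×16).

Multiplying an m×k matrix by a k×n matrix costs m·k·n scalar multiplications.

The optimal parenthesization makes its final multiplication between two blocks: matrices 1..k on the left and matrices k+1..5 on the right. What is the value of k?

1

Adjacent pairs: W₁W₂ = 17·2·22 = 748; W₂W₃ = 2·22·18 = 792; W₃W₄ = 22·18·28 = 11088; W₄W₅ = 18·28·16 = 8064.
Length 3: W₁..W₃: k=1: 0+792+17·2·18=1404; k=2: 748+0+17·22·18=7480 → min 1404 | W₂..W₄: k=2: 0+11088+2·22·28=12320; k=3: 792+0+2·18·28=1800 → min 1800 | W₃..W₅: k=3: 0+8064+22·18·16=14400; k=4: 11088+0+22·28·16=20944 → min 14400.
Length 4: W₁..W₄: k=1: 0+1800+17·2·28=2752; k=2: 748+11088+17·22·28=22308; k=3: 1404+0+17·18·28=9972 → min 2752 | W₂..W₅: k=2: 0+14400+2·22·16=15104; k=3: 792+8064+2·18·16=9432; k=4: 1800+0+2·28·16=2696 → min 2696.
Top-level splits: k=1: (W₁..W₁)·(W₂..W₅) → 0+2696+17·2·16 = 3240; k=2: (W₁..W₂)·(W₃..W₅) → 748+14400+17·22·16 = 21132; k=3: (W₁..W₃)·(W₄..W₅) → 1404+8064+17·18·16 = 14364; k=4: (W₁..W₄)·(W₅..W₅) → 2752+0+17·28·16 = 10368.
Best split is after W₁, i.e. k = 1.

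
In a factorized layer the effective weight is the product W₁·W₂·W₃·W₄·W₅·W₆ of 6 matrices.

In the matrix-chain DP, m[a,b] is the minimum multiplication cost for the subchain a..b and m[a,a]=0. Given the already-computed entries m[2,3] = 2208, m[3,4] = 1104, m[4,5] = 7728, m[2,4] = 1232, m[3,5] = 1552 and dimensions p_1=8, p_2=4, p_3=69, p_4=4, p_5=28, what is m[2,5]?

m[2,5] = min over k∈[2,4] of m[2,k]+m[k+1,5]+p_{1}·p_k·p_{5}.
k=2: 0 + 1552 + 8·4·28 = 2448; k=3: 2208 + 7728 + 8·69·28 = 25392; k=4: 1232 + 0 + 8·4·28 = 2128.
Minimum: 2128 at k=4.

2128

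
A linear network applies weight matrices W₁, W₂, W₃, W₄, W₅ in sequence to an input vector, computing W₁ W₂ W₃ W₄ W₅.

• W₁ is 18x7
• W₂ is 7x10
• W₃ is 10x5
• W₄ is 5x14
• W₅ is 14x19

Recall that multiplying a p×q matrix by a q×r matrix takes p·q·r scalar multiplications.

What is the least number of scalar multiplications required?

Adjacent pairs: W₁W₂ = 18·7·10 = 1260; W₂W₃ = 7·10·5 = 350; W₃W₄ = 10·5·14 = 700; W₄W₅ = 5·14·19 = 1330.
Length 3: W₁..W₃: k=1: 0+350+18·7·5=980; k=2: 1260+0+18·10·5=2160 → min 980 | W₂..W₄: k=2: 0+700+7·10·14=1680; k=3: 350+0+7·5·14=840 → min 840 | W₃..W₅: k=3: 0+1330+10·5·19=2280; k=4: 700+0+10·14·19=3360 → min 2280.
Length 4: W₁..W₄: k=1: 0+840+18·7·14=2604; k=2: 1260+700+18·10·14=4480; k=3: 980+0+18·5·14=2240 → min 2240 | W₂..W₅: k=2: 0+2280+7·10·19=3610; k=3: 350+1330+7·5·19=2345; k=4: 840+0+7·14·19=2702 → min 2345.
Length 5: W₁..W₅: k=1: 0+2345+18·7·19=4739; k=2: 1260+2280+18·10·19=6960; k=3: 980+1330+18·5·19=4020; k=4: 2240+0+18·14·19=7028 → min 4020.
Optimal order: ((W₁ (W₂ W₃)) (W₄ W₅)) with cost 4020.

4020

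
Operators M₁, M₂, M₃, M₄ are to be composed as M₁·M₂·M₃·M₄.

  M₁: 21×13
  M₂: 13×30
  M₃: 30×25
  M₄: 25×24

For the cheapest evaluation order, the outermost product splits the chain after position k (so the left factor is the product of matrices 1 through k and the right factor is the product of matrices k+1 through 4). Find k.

Adjacent pairs: M₁M₂ = 21·13·30 = 8190; M₂M₃ = 13·30·25 = 9750; M₃M₄ = 30·25·24 = 18000.
Length 3: M₁..M₃: k=1: 0+9750+21·13·25=16575; k=2: 8190+0+21·30·25=23940 → min 16575 | M₂..M₄: k=2: 0+18000+13·30·24=27360; k=3: 9750+0+13·25·24=17550 → min 17550.
Top-level splits: k=1: (M₁..M₁)·(M₂..M₄) → 0+17550+21·13·24 = 24102; k=2: (M₁..M₂)·(M₃..M₄) → 8190+18000+21·30·24 = 41310; k=3: (M₁..M₃)·(M₄..M₄) → 16575+0+21·25·24 = 29175.
Best split is after M₁, i.e. k = 1.

1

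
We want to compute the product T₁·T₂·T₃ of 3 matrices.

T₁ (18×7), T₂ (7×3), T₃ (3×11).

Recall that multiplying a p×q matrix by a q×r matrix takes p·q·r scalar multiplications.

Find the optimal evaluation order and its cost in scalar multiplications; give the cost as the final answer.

(T₁·(T₂·T₃)): cost 1617.
((T₁·T₂)·T₃): cost 972.
Optimal: ((T₁·T₂)·T₃) with cost 972.

972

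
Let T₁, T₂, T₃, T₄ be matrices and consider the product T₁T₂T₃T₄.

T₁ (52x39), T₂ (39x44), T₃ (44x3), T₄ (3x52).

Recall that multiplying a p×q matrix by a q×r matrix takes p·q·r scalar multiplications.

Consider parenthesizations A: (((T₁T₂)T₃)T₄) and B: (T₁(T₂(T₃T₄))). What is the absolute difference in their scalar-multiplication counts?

Order A = (((T₁T₂)T₃)T₄): (T₁T₂): 52×39 by 39×44 → 52×44, cost 52·39·44 = 89232; ((T₁T₂)T₃): 52×44 by 44×3 → 52×3, cost 52·44·3 = 6864; cumulative 96096; (((T₁T₂)T₃)T₄): 52×3 by 3×52 → 52×52, cost 52·3·52 = 8112; cumulative 104208. Total 104208.
Order B = (T₁(T₂(T₃T₄))): (T₃T₄): 44×3 by 3×52 → 44×52, cost 44·3·52 = 6864; (T₂(T₃T₄)): 39×44 by 44×52 → 39×52, cost 39·44·52 = 89232; cumulative 96096; (T₁(T₂(T₃T₄))): 52×39 by 39×52 → 52×52, cost 52·39·52 = 105456; cumulative 201552. Total 201552.
Difference: |104208 − 201552| = 97344.

97344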